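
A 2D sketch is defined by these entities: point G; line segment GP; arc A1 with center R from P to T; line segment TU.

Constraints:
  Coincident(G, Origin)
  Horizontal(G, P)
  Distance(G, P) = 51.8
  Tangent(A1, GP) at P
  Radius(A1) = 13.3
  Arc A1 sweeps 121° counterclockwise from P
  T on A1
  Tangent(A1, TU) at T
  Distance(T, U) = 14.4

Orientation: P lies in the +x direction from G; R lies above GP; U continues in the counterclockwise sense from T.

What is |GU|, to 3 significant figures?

64.6

G is at the origin; GP is horizontal with |GP| = 51.8 and P on the +x side, so P = (51.8, 0.00). A1 meets GP tangentially, so RP is at right angles to GP, so R = P + (0, 13.3) = (51.8, 13.3). On A1, P sits at bearing -90° from R; a 121° counterclockwise sweep puts T at bearing 31°, so T = R + 13.3·(cos 31°, sin 31°) = (63.2, 20.2). Since A1 is tangent to TU there, RT ⟂ TU, so TU runs along (−sin 31°, cos 31°); with |TU| = 14.4, U = (55.8, 32.5). Then |GU| = |U − G| = 64.6.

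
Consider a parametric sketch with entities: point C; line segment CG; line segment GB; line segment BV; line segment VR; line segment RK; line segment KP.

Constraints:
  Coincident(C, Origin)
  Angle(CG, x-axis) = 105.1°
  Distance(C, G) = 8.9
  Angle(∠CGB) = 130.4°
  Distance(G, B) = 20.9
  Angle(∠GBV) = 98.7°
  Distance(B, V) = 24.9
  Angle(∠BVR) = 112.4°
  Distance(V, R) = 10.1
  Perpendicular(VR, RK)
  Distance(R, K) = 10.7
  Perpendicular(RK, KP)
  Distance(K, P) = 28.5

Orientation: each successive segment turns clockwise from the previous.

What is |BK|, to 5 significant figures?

23.141

C is at the origin; CG runs at 105.1° with length 8.9, so G = (-2.3185, 8.5927). ∠CGB = 130.4° gives GB at 55.500° from the x-axis; with |GB| = 20.9, B = (9.5194, 25.817). ∠GBV = 98.7° gives BV at -25.800° from the x-axis; with |BV| = 24.9, V = (31.937, 14.980). ∠BVR = 112.4° gives VR at -93.400° from the x-axis; with |VR| = 10.1, R = (31.338, 4.8975). The perpendicularity gives RK at right angles to VR, so RK runs at 176.60°; with |RK| = 10.7, K = (20.657, 5.5320). Then |BK| = |K − B| = 23.141.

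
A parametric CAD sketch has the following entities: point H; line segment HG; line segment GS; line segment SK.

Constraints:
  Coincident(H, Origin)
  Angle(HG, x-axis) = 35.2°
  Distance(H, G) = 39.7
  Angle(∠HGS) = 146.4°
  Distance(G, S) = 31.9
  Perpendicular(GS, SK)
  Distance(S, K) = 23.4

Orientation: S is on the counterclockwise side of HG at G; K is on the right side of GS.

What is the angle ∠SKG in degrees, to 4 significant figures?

53.74°

∠HGS = 146.4°, so GS runs at 35.2° + (180° − 146.4°) = 68.80° from the x-axis; with |GS| = 31.9, S = G + 31.9·(cos 68.80°, sin 68.80°) = (43.98, 52.63). GS is perpendicular to SK; with |SK| = 23.4 on the right of GS, K = S + 23.4·(0.9323, -0.3616) = (65.79, 44.16). Then cos ∠SKG = KS·KG / (|KS||KG|), giving 53.74°.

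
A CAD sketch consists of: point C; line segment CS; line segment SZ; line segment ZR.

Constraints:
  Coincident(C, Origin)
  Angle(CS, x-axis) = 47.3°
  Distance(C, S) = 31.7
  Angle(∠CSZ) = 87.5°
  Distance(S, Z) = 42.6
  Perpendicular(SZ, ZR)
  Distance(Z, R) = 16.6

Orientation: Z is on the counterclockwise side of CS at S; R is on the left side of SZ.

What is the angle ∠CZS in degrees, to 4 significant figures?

37.54°

C is at the origin; CS runs at 47.3° with length 31.7, so S = 31.7·(cos 47.3°, sin 47.3°) = (21.50, 23.30). ∠CSZ = 87.5°, so SZ runs at 47.3° + (180° − 87.5°) = 139.8° from the x-axis; with |SZ| = 42.6, Z = S + 42.6·(cos 139.8°, sin 139.8°) = (-11.04, 50.79). Then cos ∠CZS = ZC·ZS / (|ZC||ZS|), giving 37.54°.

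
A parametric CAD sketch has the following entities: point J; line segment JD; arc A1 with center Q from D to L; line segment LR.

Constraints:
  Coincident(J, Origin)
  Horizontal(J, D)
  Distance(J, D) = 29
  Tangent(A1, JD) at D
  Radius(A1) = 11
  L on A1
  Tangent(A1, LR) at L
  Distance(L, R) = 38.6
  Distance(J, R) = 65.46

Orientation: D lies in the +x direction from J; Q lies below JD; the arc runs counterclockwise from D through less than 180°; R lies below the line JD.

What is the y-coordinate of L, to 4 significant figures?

-17.86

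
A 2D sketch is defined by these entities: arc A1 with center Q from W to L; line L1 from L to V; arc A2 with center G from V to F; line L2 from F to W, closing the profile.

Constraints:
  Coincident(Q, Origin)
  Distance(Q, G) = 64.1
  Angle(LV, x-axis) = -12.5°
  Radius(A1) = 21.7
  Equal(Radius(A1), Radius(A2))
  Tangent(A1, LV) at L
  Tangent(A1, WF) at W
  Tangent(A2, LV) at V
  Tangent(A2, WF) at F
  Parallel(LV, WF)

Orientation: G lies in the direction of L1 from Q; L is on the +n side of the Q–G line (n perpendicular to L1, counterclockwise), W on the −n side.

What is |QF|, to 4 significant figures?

67.67

Tangency of A1 to both parallel lines with radius 21.7 puts L and W at Q ± 21.7·n: L = (4.697, 21.19), W = (-4.697, -21.19). Equal radii place V and F the same way about G: V = G + 21.7·n = (67.28, 7.312), F = G − 21.7·n = (57.88, -35.06). Then |QF| = |F − Q| = 67.67.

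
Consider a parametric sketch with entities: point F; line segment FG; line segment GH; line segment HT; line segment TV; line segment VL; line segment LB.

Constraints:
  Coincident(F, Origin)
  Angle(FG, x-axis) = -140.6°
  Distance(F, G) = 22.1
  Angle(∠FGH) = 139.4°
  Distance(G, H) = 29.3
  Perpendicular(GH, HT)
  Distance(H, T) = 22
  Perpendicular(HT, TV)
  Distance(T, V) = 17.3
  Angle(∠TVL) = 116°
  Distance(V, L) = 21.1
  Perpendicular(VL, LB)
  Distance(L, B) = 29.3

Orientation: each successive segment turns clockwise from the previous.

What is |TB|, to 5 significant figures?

31.810

∠TVL = 116.0° gives VL at -65.200° from the x-axis; with |VL| = 21.1, L = (-19.764, -10.935). VL ⟂ LB, so LB runs at -155.20°; with |LB| = 29.3, B = (-46.361, -23.225). Then |TB| = |B − T| = 31.810.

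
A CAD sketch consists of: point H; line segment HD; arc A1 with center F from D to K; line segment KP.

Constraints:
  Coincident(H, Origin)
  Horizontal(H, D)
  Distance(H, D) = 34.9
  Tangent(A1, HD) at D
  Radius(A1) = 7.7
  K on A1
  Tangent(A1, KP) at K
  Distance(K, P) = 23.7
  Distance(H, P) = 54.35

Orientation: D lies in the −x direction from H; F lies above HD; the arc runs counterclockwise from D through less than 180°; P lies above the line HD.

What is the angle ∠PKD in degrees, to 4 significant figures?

114.0°

H is at the origin; HD is horizontal with |HD| = 34.9 and D on the −x side, so D = (-34.90, 0.000). Tangency of A1 to HD means the radius FD is perpendicular to HD, so F = D + (0, 7.7) = (-34.90, 7.700). Since FK ⟂ KP (tangency), |FP| = √(7.7² + 23.7²) = 24.92 regardless of where K sits on A1. So P lies on both circle(H, 54.35) and circle(F, 24.92); the above-HD intersection is P = (-45.00, 30.48). K is the foot of the tangent from P: K = (-29.17, 12.84).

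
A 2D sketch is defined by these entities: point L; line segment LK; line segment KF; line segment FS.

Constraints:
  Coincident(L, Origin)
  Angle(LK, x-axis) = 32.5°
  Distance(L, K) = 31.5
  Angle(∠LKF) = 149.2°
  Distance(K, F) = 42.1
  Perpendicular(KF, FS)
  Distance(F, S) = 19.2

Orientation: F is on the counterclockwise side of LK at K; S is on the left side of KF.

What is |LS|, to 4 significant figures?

69.23

L is at the origin; LK runs at 32.5° with length 31.5, so K = 31.5·(cos 32.5°, sin 32.5°) = (26.57, 16.92). ∠LKF = 149.2°, so KF runs at 32.5° + (180° − 149.2°) = 63.30° from the x-axis; with |KF| = 42.1, F = K + 42.1·(cos 63.30°, sin 63.30°) = (45.48, 54.54). The perpendicularity gives FS at right angles to KF; with |FS| = 19.2 on the left of KF, S = F + 19.2·(-0.8934, 0.4493) = (28.33, 63.16). Then |LS| = |S − L| = 69.23.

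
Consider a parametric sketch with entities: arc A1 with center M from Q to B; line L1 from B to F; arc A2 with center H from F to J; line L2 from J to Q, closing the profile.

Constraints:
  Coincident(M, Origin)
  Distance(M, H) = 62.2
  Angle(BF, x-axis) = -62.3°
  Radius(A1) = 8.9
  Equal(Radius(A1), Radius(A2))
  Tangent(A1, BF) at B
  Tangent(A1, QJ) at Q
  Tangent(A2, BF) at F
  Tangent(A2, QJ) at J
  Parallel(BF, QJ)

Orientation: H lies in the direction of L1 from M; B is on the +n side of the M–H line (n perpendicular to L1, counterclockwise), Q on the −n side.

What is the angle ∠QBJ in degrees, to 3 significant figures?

74.0°

The slot axis is L1's direction at -62.3°, so u = (cos -62.3°, sin -62.3°) = (0.465, -0.885) and n = (−sin -62.3°, cos -62.3°) = (0.885, 0.465). M is at the origin and H lies 62.2 along u from M, so H = 62.2·u = (28.9, -55.1). Tangency of A1 to both parallel lines with radius 8.9 puts B and Q at M ± 8.9·n: B = (7.88, 4.14), Q = (-7.88, -4.14). Equal radii place F and J the same way about H: F = H + 8.9·n = (36.8, -50.9), J = H − 8.9·n = (21.0, -59.2). Then cos ∠QBJ = BQ·BJ / (|BQ||BJ|), giving 74.0°.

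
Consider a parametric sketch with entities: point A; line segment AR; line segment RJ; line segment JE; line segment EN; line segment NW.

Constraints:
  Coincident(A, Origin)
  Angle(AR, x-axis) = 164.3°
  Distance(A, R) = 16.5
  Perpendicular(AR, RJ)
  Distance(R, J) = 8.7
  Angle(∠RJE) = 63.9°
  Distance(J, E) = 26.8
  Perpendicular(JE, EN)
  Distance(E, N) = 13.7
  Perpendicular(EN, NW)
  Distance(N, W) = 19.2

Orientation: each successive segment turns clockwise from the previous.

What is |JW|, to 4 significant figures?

15.67

The perpendicularity gives EN at right angles to JE, so EN runs at -131.8°; with |EN| = 13.7, N = (-2.683, -15.24). EN ⟂ NW, so NW runs at 138.2°; with |NW| = 19.2, W = (-17.00, -2.438). Then |JW| = |W − J| = 15.67.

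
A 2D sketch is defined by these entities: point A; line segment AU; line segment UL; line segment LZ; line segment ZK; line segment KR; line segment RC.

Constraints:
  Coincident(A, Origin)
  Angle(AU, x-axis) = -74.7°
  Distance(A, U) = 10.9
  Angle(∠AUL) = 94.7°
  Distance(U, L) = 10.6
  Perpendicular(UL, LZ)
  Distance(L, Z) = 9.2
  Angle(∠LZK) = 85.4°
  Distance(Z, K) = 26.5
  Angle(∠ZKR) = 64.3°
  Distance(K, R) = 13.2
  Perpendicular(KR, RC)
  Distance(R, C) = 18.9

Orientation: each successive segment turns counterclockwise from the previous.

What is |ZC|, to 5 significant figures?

5.2634

∠ZKR = 64.3° gives KR at -49.100° from the x-axis; with |KR| = 13.2, R = (-5.3274, -16.446). KR is perpendicular to RC, so RC runs at 40.900°; with |RC| = 18.9, C = (8.9583, -4.0715). Then |ZC| = |C − Z| = 5.2634.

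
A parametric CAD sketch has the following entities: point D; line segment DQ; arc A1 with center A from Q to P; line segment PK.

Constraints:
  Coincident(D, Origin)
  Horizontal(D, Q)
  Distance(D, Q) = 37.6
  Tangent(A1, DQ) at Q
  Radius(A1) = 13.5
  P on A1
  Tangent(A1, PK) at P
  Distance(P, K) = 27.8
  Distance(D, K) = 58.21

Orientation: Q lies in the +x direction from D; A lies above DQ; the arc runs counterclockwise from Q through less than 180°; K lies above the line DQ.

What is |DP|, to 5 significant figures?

53.393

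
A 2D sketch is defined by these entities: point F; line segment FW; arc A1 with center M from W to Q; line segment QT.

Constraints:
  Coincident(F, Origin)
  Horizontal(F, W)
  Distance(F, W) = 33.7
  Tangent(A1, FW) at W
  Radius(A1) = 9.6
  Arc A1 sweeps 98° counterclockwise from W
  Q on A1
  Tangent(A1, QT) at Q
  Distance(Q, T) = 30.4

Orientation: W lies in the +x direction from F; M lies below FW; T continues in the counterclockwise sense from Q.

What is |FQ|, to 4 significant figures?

26.55

F is at the origin; F and W share the same y with |FW| = 33.7 and W on the +x side, so W = (33.70, 0.000). Since A1 is tangent to FW there, MW ⟂ FW, so M = W + (0, -9.6) = (33.70, -9.600). On A1, W sits at bearing 90° from M; a 98° counterclockwise sweep puts Q at bearing 188°, so Q = M + 9.6·(cos 188°, sin 188°) = (24.19, -10.94). Then |FQ| = |Q − F| = 26.55.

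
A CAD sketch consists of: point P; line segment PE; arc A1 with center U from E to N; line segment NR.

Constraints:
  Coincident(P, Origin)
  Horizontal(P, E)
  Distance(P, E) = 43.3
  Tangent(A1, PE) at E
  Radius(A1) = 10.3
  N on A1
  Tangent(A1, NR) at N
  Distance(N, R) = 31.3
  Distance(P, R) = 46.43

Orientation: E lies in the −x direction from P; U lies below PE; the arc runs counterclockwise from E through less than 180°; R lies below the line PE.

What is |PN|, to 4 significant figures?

53.16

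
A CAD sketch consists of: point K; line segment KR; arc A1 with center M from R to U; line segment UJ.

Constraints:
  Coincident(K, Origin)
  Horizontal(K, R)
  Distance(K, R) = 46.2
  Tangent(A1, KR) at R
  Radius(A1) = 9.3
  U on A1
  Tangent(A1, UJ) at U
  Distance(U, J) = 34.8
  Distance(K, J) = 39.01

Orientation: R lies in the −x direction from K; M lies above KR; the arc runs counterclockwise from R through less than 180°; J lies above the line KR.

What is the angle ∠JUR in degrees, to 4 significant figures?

151.2°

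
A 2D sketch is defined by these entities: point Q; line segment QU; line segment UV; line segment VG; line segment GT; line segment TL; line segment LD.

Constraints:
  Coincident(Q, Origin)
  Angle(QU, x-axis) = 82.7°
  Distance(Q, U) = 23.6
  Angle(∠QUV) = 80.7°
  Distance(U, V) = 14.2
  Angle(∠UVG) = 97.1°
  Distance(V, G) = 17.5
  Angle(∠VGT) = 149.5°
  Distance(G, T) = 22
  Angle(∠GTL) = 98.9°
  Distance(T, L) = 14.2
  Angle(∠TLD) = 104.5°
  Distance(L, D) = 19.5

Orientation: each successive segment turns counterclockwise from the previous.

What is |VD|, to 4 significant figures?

24.97

Q is at the origin; QU runs at 82.7° with length 23.6, so U = (2.999, 23.41). ∠QUV = 80.7° gives UV at -178.0° from the x-axis; with |UV| = 14.2, V = (-11.19, 22.91). ∠UVG = 97.1° gives VG at -95.10° from the x-axis; with |VG| = 17.5, G = (-12.75, 5.482). ∠VGT = 149.5° gives GT at -64.60° from the x-axis; with |GT| = 22.0, T = (-3.312, -14.39). ∠GTL = 98.9° gives TL at 16.50° from the x-axis; with |TL| = 14.2, L = (10.30, -10.36). ∠TLD = 104.5° gives LD at 92.00° from the x-axis; with |LD| = 19.5, D = (9.623, 9.130). Then |VD| = |D − V| = 24.97.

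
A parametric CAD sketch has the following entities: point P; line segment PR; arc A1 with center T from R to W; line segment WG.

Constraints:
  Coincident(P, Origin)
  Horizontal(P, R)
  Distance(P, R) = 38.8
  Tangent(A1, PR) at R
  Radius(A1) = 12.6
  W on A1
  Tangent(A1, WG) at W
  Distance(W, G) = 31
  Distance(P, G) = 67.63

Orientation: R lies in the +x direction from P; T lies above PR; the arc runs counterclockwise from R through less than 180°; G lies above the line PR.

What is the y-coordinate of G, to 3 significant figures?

43.4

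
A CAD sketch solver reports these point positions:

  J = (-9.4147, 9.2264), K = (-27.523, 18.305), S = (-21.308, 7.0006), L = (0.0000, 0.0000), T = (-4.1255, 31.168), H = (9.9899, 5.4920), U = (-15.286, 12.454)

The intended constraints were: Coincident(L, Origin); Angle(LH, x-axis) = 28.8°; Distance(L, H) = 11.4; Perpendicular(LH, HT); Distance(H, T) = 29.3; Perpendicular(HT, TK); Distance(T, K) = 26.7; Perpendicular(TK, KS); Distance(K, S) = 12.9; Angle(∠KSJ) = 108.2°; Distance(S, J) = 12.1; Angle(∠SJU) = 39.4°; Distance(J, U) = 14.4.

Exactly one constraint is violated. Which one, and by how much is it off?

Distance(J, U) = 14.4 — off by 7.70.

L = (0.00, 0.00) ✓; LH at 28.80° ✓; |LH| = 11.40 ✓; ∠(LH, HT) = 90.00° ✓; |HT| = 29.30 ✓; ∠(HT, TK) = 90.00° ✓; |TK| = 26.70 ✓; ∠(TK, KS) = 90.00° ✓; |KS| = 12.90 ✓; ∠KSJ = 108.2° ✓; |SJ| = 12.10 ✓; ∠SJU = 39.40° ✓; |JU| = 6.700 ✗.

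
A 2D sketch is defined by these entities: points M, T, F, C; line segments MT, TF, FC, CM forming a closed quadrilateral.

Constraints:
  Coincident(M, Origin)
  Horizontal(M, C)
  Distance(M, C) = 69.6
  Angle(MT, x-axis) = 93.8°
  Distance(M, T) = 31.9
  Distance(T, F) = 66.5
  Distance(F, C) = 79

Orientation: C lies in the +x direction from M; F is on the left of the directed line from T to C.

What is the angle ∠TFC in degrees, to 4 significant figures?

64.60°

M is at the origin; M and C share the same y with |MC| = 69.6 and C in +x, so C = (69.6, 0). MT runs at 93.8° with |MT| = 31.9, so T = (-2.114, 31.83). F is determined by |TF| = 66.5 and |FC| = 79.0 together: it lies at the intersection of circle(T, 66.5) and circle(C, 79.0). With |TC| = 78.46, the foot of the radical line on TC is 27.64 from T and the perpendicular offset is √(66.5² − 27.64²) = 60.48. Taking the left-of-TC solution: F = (47.69, 75.90).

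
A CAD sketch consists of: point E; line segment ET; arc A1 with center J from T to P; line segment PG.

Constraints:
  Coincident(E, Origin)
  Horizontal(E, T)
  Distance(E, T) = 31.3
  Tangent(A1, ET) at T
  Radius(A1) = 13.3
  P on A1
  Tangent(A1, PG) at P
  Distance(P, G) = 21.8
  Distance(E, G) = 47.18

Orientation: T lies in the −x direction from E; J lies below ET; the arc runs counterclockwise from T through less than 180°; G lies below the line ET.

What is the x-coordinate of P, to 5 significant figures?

-41.412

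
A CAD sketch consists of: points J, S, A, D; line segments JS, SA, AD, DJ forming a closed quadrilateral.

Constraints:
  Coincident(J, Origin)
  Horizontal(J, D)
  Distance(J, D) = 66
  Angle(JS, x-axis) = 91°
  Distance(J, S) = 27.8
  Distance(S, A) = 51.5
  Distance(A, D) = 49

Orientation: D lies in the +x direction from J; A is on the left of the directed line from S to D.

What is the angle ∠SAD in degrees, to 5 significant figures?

91.585°

Checks: JS at 91.00° ✓; |SA| = 51.50 ✓; |AD| = 49.00 ✓.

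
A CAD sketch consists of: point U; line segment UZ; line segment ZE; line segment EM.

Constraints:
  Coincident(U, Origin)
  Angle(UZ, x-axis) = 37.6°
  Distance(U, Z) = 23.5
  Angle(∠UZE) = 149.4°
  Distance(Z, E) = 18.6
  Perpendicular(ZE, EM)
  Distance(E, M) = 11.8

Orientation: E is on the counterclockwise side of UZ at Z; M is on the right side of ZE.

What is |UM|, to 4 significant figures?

45.52

∠UZE = 149.4°, so ZE runs at 37.6° + (180° − 149.4°) = 68.20° from the x-axis; with |ZE| = 18.6, E = Z + 18.6·(cos 68.20°, sin 68.20°) = (25.53, 31.61). ZE ⟂ EM; with |EM| = 11.8 on the right of ZE, M = E + 11.8·(0.9285, -0.3714) = (36.48, 27.23). Then |UM| = |M − U| = 45.52.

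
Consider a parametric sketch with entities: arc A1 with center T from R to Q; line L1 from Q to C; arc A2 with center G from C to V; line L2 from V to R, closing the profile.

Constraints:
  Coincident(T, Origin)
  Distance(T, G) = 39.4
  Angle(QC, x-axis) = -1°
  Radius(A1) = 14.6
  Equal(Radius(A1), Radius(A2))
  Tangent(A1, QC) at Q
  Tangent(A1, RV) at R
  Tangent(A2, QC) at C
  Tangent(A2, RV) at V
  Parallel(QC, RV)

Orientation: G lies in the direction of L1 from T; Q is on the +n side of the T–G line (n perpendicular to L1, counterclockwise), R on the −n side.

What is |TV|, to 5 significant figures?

42.018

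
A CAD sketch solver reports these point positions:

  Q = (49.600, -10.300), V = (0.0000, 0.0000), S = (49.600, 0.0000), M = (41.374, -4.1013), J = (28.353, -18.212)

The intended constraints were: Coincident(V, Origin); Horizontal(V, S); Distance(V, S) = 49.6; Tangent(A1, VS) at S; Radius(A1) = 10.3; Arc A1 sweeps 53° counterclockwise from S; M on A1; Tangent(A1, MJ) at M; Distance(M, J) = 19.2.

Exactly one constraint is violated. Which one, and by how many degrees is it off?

Tangent(A1, MJ) at M — off by 5.70°.

V = (0.00, 0.00) ✓; V.y = 0.00, S.y = 0.00 ✓; |VS| = 49.60 ✓; ∠(QS, SV) = 90.00° ✓; |QS| = 10.30 ✓; bearing(Q→M) − bearing(Q→S) = 53.00° ✓; |QM| = 10.30 ✓; ∠(QM, MJ) = 95.70° ✗; |MJ| = 19.20 ✓.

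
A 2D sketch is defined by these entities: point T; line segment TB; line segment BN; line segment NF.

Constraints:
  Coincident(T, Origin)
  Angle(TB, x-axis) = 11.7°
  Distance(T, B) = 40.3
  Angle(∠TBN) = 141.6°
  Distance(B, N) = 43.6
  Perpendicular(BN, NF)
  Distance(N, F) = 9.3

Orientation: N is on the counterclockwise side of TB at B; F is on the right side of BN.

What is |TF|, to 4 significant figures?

82.65

T is at the origin; TB runs at 11.7° with length 40.3, so B = 40.3·(cos 11.7°, sin 11.7°) = (39.46, 8.172). ∠TBN = 141.6°, so BN runs at 11.7° + (180° − 141.6°) = 50.10° from the x-axis; with |BN| = 43.6, N = B + 43.6·(cos 50.10°, sin 50.10°) = (67.43, 41.62). The perpendicularity gives NF at right angles to BN; with |NF| = 9.3 on the right of BN, F = N + 9.3·(0.7672, -0.6414) = (74.56, 35.66). Then |TF| = |F − T| = 82.65.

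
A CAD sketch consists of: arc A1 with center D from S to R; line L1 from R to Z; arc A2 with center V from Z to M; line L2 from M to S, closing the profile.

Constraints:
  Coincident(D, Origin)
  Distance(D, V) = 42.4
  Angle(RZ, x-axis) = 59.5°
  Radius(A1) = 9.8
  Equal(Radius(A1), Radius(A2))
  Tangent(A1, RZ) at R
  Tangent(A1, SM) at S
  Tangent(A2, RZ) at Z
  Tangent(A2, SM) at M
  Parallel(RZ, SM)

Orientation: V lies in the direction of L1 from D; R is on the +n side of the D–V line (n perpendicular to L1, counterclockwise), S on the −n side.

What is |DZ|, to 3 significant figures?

43.5

Tangency of A1 to both parallel lines with radius 9.8 puts R and S at D ± 9.8·n: R = (-8.44, 4.97), S = (8.44, -4.97). Equal radii place Z and M the same way about V: Z = V + 9.8·n = (13.1, 41.5), M = V − 9.8·n = (30.0, 31.6). Then |DZ| = |Z − D| = 43.5.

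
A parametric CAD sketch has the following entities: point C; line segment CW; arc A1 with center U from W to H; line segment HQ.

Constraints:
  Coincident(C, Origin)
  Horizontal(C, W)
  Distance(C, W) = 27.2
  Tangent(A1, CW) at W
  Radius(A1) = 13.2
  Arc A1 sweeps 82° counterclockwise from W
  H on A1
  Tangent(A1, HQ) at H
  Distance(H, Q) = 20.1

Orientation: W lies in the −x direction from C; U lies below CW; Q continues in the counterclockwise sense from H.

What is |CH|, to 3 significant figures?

41.8

C is at the origin; C and W share the same y with |CW| = 27.2 and W on the −x side, so W = (-27.2, 0.00). The tangent condition forces UW to be normal to CW, so U = W + (0, -13.2) = (-27.2, -13.2). On A1, W sits at bearing 90° from U; an 82° counterclockwise sweep puts H at bearing 172°, so H = U + 13.2·(cos 172°, sin 172°) = (-40.3, -11.4). Then |CH| = |H − C| = 41.8.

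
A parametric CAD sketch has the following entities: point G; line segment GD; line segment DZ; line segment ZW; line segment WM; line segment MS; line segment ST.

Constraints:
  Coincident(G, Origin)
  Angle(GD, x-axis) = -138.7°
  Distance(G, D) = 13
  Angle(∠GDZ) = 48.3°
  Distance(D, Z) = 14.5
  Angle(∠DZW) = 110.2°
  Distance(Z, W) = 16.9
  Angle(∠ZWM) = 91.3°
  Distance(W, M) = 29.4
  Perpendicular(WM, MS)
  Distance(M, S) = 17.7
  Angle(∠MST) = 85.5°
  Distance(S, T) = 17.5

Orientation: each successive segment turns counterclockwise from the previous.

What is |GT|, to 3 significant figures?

7.14

G is at the origin; GD runs at -138.7° with length 13.0, so D = (-9.77, -8.58). ∠GDZ = 48.3° gives DZ at -7.00° from the x-axis; with |DZ| = 14.5, Z = (4.63, -10.3). ∠DZW = 110.2° gives ZW at 62.8° from the x-axis; with |ZW| = 16.9, W = (12.4, 4.68). ∠ZWM = 91.3° gives WM at 152° from the x-axis; with |WM| = 29.4, M = (-13.5, 18.7). WM ⟂ MS, so MS runs at -118°; with |MS| = 17.7, S = (-21.9, 3.16). ∠MST = 85.5° gives ST at -24.0° from the x-axis; with |ST| = 17.5, T = (-5.95, -3.96). Then |GT| = |T − G| = 7.14.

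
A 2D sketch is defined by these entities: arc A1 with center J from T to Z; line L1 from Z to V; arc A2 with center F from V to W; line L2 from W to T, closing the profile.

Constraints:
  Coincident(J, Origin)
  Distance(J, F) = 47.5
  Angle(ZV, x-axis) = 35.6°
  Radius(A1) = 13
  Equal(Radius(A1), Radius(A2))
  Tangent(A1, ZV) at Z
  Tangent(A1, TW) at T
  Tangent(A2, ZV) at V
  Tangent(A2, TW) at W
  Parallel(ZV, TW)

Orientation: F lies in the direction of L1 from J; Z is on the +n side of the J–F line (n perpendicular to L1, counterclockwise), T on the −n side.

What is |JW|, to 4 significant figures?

49.25

Tangency of A1 to both parallel lines with radius 13.0 puts Z and T at J ± 13.0·n: Z = (-7.568, 10.57), T = (7.568, -10.57). Equal radii place V and W the same way about F: V = F + 13.0·n = (31.05, 38.22), W = F − 13.0·n = (46.19, 17.08). Then |JW| = |W − J| = 49.25.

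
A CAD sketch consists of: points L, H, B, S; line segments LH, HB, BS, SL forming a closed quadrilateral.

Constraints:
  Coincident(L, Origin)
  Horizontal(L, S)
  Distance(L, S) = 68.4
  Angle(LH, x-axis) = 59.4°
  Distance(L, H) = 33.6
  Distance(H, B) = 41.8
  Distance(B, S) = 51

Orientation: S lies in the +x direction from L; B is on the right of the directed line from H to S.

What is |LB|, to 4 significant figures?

22.96

L is at the origin; LS is horizontal with |LS| = 68.4 and S in +x, so S = (68.4, 0). LH runs at 59.4° with |LH| = 33.6, so H = (17.10, 28.92). B is determined by |HB| = 41.8 and |BS| = 51.0 together: it lies at the intersection of circle(H, 41.8) and circle(S, 51.0). With |HS| = 58.89, the foot of the radical line on HS is 22.19 from H and the perpendicular offset is √(41.8² − 22.19²) = 35.42. Taking the right-of-HS solution: B = (19.04, -12.83).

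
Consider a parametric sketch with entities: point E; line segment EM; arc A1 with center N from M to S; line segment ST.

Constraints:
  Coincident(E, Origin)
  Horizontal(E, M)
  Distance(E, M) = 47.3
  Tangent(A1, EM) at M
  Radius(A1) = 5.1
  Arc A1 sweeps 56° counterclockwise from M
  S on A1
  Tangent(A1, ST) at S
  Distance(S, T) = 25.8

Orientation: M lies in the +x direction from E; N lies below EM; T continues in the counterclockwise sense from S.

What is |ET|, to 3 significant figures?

37.1

E is at the origin; EM is horizontal with |EM| = 47.3 and M on the +x side, so M = (47.3, 0.00). A1 meets EM tangentially, so NM is at right angles to EM, so N = M + (0, -5.1) = (47.3, -5.10). On A1, M sits at bearing 90° from N; a 56° counterclockwise sweep puts S at bearing 146°, so S = N + 5.1·(cos 146°, sin 146°) = (43.1, -2.25). The tangent condition forces NS to be normal to ST, so ST runs along (−sin 146°, cos 146°); with |ST| = 25.8, T = (28.6, -23.6). Then |ET| = |T − E| = 37.1.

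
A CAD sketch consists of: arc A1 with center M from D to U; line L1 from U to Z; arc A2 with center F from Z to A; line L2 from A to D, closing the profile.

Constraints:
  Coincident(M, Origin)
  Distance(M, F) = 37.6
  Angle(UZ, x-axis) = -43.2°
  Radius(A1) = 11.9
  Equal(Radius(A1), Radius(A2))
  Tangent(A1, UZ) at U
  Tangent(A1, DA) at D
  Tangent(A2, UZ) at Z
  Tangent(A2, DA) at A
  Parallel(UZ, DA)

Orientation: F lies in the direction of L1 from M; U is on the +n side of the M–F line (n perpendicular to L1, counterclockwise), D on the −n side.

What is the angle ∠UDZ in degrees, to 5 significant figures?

57.667°

Tangency of A1 to both parallel lines with radius 11.9 puts U and D at M ± 11.9·n: U = (8.1461, 8.6747), D = (-8.1461, -8.6747). Equal radii place Z and A the same way about F: Z = F + 11.9·n = (35.555, -17.064), A = F − 11.9·n = (19.263, -34.414). Then cos ∠UDZ = DU·DZ / (|DU||DZ|), giving 57.667°.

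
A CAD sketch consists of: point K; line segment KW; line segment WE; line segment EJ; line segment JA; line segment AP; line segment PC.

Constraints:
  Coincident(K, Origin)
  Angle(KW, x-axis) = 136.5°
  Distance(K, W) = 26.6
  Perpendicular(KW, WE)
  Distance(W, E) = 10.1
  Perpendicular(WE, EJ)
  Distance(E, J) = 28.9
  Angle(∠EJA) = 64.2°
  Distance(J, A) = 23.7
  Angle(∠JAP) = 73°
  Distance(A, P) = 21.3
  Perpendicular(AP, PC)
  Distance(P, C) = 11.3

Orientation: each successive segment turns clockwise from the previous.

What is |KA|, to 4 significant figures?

13.80

The perpendicularity gives EJ at right angles to WE, so EJ runs at -43.50°; with |EJ| = 28.9, J = (8.621, 5.743). ∠EJA = 64.2° gives JA at -159.3° from the x-axis; with |JA| = 23.7, A = (-13.55, -2.634). Then |KA| = |A − K| = 13.80.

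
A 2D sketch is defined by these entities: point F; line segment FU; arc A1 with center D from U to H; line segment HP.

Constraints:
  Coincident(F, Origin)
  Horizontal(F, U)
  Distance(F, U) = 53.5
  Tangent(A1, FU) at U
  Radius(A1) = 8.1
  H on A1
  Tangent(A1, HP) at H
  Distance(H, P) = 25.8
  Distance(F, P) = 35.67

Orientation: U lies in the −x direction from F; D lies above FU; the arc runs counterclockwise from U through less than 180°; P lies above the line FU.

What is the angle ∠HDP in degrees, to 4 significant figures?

72.57°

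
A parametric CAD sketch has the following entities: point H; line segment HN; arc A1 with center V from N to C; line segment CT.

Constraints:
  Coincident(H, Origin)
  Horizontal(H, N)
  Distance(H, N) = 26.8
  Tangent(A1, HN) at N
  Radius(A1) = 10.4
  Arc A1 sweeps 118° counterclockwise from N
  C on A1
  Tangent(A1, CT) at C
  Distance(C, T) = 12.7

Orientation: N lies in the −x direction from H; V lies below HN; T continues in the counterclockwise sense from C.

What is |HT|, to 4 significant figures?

40.04

H is at the origin; H and N share the same y with |HN| = 26.8 and N on the −x side, so N = (-26.80, 0.000). A1 meets HN tangentially, so VN is at right angles to HN, so V = N + (0, -10.4) = (-26.80, -10.40). On A1, N sits at bearing 90° from V; a 118° counterclockwise sweep puts C at bearing 208°, so C = V + 10.4·(cos 208°, sin 208°) = (-35.98, -15.28). A1 meets CT tangentially, so VC is at right angles to CT, so CT runs along (−sin 208°, cos 208°); with |CT| = 12.7, T = (-30.02, -26.50). Then |HT| = |T − H| = 40.04.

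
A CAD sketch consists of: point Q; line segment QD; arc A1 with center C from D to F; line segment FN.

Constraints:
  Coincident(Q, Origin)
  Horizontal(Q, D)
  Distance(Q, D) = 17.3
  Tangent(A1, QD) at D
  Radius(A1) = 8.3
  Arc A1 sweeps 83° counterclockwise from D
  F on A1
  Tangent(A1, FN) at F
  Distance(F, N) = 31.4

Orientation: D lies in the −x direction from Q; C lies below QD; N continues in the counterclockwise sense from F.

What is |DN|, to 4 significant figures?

40.30

Q is at the origin; QD is horizontal with |QD| = 17.3 and D on the −x side, so D = (-17.30, 0.000). A1 meets QD tangentially, so CD is at right angles to QD, so C = D + (0, -8.3) = (-17.30, -8.300). On A1, D sits at bearing 90° from C; an 83° counterclockwise sweep puts F at bearing 173°, so F = C + 8.3·(cos 173°, sin 173°) = (-25.54, -7.288). Since A1 is tangent to FN there, CF ⟂ FN, so FN runs along (−sin 173°, cos 173°); with |FN| = 31.4, N = (-29.36, -38.45). Then |DN| = |N − D| = 40.30.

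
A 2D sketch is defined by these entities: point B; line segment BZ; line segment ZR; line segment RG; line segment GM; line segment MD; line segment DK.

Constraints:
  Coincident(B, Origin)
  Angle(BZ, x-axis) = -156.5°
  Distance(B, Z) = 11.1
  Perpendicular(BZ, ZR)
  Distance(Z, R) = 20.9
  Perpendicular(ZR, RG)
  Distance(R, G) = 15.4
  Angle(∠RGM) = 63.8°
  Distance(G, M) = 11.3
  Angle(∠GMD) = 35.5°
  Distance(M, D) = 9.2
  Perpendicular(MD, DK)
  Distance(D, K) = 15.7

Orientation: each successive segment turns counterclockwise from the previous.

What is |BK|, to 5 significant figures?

26.040

∠GMD = 35.5° gives MD at -75.800° from the x-axis; with |MD| = 9.2, D = (5.9159, -19.062). MD is perpendicular to DK, so DK runs at 14.200°; with |DK| = 15.7, K = (21.136, -15.211). Then |BK| = |K − B| = 26.040.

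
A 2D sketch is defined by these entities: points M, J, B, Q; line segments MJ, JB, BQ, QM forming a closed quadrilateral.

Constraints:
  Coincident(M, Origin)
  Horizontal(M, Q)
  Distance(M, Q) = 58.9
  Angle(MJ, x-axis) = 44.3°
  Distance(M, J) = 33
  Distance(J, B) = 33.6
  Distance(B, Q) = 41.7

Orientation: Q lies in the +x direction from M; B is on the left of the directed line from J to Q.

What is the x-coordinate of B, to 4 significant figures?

51.95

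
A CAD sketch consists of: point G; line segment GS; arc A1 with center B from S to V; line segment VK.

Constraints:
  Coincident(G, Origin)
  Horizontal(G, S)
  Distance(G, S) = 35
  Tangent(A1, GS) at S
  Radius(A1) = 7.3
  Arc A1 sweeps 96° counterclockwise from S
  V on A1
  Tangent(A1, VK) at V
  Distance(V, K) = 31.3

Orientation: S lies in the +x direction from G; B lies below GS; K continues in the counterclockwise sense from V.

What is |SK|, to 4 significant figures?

39.39

G is at the origin; GS is horizontal with |GS| = 35.0 and S on the +x side, so S = (35.00, 0.000). Since A1 is tangent to GS there, BS ⟂ GS, so B = S + (0, -7.3) = (35.00, -7.300). On A1, S sits at bearing 90° from B; a 96° counterclockwise sweep puts V at bearing 186°, so V = B + 7.3·(cos 186°, sin 186°) = (27.74, -8.063). Since A1 is tangent to VK there, BV ⟂ VK, so VK runs along (−sin 186°, cos 186°); with |VK| = 31.3, K = (31.01, -39.19). Then |SK| = |K − S| = 39.39.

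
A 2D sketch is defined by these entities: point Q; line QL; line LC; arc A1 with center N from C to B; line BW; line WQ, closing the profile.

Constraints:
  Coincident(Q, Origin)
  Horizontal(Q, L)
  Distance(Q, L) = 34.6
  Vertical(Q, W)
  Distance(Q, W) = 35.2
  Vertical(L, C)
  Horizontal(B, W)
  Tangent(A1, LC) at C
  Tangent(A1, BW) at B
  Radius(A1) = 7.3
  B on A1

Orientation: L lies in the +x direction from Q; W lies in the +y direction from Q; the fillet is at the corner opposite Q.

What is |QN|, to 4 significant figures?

39.03

Q is at the origin; QL is horizontal with |QL| = 34.6 and L on the +x side, so L = (34.60, 0.000). QW is vertical with |QW| = 35.2 and W on the +y side, so W = (0.000, 35.20). The virtual corner opposite Q is at (34.60, 35.20). The tangent condition forces NC to be normal to LC and since A1 is tangent to BW there, NB ⟂ BW, with radius 7.3, so the center N sits 7.3 in from both sides at N = (27.30, 27.90). Then |QN| = |N − Q| = 39.03.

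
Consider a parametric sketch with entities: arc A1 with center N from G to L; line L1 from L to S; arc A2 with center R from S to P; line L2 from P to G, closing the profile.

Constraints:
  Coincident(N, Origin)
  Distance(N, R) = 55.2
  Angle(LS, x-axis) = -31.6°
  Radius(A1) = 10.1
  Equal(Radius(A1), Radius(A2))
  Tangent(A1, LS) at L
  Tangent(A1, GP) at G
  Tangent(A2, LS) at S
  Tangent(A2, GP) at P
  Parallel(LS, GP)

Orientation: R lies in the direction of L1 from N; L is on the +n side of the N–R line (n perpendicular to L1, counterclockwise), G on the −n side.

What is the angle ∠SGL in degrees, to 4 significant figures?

69.90°

The slot axis is L1's direction at -31.6°, so u = (cos -31.6°, sin -31.6°) = (0.8517, -0.5240) and n = (−sin -31.6°, cos -31.6°) = (0.5240, 0.8517). N is at the origin and R lies 55.2 along u from N, so R = 55.2·u = (47.02, -28.92). Tangency of A1 to both parallel lines with radius 10.1 puts L and G at N ± 10.1·n: L = (5.292, 8.602), G = (-5.292, -8.602). Equal radii place S and P the same way about R: S = R + 10.1·n = (52.31, -20.32), P = R − 10.1·n = (41.72, -37.53). Then cos ∠SGL = GS·GL / (|GS||GL|), giving 69.90°.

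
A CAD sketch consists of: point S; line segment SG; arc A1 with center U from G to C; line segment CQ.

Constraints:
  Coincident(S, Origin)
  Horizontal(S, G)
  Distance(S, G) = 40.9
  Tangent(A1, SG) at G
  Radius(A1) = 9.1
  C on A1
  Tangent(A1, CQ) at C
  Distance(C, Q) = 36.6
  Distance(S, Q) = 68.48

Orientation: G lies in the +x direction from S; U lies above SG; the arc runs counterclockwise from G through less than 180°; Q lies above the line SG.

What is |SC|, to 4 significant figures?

50.76

S is at the origin; S and G share the same y with |SG| = 40.9 and G on the +x side, so G = (40.90, 0.000). The tangent condition forces UG to be normal to SG, so U = G + (0, 9.1) = (40.90, 9.100). Since UC ⟂ CQ (tangency), |UQ| = √(9.1² + 36.6²) = 37.71 regardless of where C sits on A1. So Q lies on both circle(S, 68.48) and circle(U, 37.71); the above-SG intersection is Q = (51.31, 45.35). C is the foot of the tangent from Q: C = (49.99, 8.772).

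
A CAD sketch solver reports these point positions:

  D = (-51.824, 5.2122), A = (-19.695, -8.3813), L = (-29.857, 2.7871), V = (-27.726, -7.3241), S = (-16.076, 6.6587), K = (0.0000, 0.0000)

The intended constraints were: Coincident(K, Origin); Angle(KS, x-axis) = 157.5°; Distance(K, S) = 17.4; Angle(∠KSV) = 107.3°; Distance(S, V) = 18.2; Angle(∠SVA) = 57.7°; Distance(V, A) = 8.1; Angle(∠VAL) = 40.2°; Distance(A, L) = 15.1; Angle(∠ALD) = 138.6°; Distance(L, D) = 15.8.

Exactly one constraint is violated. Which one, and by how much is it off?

Distance(L, D) = 15.8 — off by 6.30.

K = (0.00, 0.00) ✓; KS at 157.5° ✓; |KS| = 17.40 ✓; ∠KSV = 107.3° ✓; |SV| = 18.20 ✓; ∠SVA = 57.70° ✓; |VA| = 8.100 ✓; ∠VAL = 40.20° ✓; |AL| = 15.10 ✓; ∠ALD = 138.6° ✓; |LD| = 22.10 ✗.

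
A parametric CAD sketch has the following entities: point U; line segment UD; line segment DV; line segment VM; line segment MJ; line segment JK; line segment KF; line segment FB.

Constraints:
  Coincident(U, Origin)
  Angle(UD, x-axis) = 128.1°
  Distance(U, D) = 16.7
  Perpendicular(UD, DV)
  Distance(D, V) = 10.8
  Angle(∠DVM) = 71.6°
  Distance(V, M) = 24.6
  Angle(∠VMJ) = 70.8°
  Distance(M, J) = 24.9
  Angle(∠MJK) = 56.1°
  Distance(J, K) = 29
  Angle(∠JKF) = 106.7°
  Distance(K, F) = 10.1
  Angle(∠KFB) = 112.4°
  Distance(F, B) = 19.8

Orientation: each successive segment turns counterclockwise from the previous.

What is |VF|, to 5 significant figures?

9.2655

U is at the origin; UD runs at 128.1° with length 16.7, so D = (-10.304, 13.142). UD is perpendicular to DV, so DV runs at -141.90°; with |DV| = 10.8, V = (-18.803, 6.4778). ∠DVM = 71.6° gives VM at -33.500° from the x-axis; with |VM| = 24.6, M = (1.7102, -7.0998). ∠VMJ = 70.8° gives MJ at 75.700° from the x-axis; with |MJ| = 24.9, J = (7.8605, 17.029). ∠MJK = 56.1° gives JK at -160.40° from the x-axis; with |JK| = 29.0, K = (-19.459, 7.3006). ∠JKF = 106.7° gives KF at -87.100° from the x-axis; with |KF| = 10.1, F = (-18.948, -2.7865). Then |VF| = |F − V| = 9.2655.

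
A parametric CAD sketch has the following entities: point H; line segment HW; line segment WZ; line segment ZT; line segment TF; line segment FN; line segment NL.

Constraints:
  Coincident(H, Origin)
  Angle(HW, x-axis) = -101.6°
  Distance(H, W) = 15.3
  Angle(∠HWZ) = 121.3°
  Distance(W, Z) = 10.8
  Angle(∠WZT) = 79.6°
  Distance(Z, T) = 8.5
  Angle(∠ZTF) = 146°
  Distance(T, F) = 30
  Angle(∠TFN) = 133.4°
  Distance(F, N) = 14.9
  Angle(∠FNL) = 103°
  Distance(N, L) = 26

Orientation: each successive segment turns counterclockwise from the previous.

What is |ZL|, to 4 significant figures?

43.02

H is at the origin; HW runs at -101.6° with length 15.3, so W = (-3.076, -14.99). ∠HWZ = 121.3° gives WZ at -42.90° from the x-axis; with |WZ| = 10.8, Z = (4.835, -22.34). ∠WZT = 79.6° gives ZT at 57.50° from the x-axis; with |ZT| = 8.5, T = (9.402, -15.17). ∠ZTF = 146.0° gives TF at 91.50° from the x-axis; with |TF| = 30.0, F = (8.617, 14.82). ∠TFN = 133.4° gives FN at 138.1° from the x-axis; with |FN| = 14.9, N = (-2.474, 24.77). ∠FNL = 103.0° gives NL at -144.9° from the x-axis; with |NL| = 26.0, L = (-23.75, 9.820). Then |ZL| = |L − Z| = 43.02.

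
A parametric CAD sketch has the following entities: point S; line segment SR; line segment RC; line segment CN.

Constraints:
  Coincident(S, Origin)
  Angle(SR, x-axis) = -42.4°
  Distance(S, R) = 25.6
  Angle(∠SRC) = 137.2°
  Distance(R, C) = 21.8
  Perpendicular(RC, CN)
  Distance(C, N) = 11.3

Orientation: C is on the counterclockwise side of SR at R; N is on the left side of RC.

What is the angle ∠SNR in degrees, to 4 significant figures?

35.94°

S is at the origin; SR runs at -42.4° with length 25.6, so R = 25.6·(cos -42.4°, sin -42.4°) = (18.90, -17.26). ∠SRC = 137.2°, so RC runs at -42.4° + (180° − 137.2°) = 0.4000° from the x-axis; with |RC| = 21.8, C = R + 21.8·(cos 0.4000°, sin 0.4000°) = (40.70, -17.11). RC is perpendicular to CN; with |CN| = 11.3 on the left of RC, N = C + 11.3·(-0.006981, 1.000) = (40.63, -5.810). Then cos ∠SNR = NS·NR / (|NS||NR|), giving 35.94°.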